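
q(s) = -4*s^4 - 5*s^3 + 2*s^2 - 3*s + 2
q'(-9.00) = 10410.00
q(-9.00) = -22408.00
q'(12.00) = -29763.00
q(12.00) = -91330.00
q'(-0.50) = -6.75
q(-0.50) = 4.38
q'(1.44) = -76.12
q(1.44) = -30.30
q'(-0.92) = -6.92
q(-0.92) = 7.48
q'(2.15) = -222.75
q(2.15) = -130.37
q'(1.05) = -33.86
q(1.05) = -9.60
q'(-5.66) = 2394.97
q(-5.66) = -3115.46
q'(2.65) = -395.49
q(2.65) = -282.22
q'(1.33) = -61.86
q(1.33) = -22.73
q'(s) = -16*s^3 - 15*s^2 + 4*s - 3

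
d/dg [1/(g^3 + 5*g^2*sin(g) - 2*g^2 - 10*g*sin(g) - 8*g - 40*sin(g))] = (-5*g^2*cos(g) - 3*g^2 + 10*sqrt(2)*g*cos(g + pi/4) + 4*g + 10*sin(g) + 40*cos(g) + 8)/((g - 4)^2*(g + 2)^2*(g + 5*sin(g))^2)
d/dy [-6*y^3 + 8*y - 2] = 8 - 18*y^2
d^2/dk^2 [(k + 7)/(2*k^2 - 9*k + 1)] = 2*((k + 7)*(4*k - 9)^2 - (6*k + 5)*(2*k^2 - 9*k + 1))/(2*k^2 - 9*k + 1)^3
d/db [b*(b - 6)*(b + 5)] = 3*b^2 - 2*b - 30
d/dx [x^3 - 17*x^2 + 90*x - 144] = 3*x^2 - 34*x + 90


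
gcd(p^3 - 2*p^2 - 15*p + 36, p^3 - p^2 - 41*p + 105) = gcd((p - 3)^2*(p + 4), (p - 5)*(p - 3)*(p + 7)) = p - 3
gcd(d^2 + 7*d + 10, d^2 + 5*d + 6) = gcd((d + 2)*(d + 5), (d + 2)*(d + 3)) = d + 2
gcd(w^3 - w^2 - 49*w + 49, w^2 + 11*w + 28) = w + 7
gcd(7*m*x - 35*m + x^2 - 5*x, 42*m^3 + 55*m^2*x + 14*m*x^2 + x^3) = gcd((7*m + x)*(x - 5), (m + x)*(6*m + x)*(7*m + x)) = 7*m + x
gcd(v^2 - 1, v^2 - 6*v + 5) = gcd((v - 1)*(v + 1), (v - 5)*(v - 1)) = v - 1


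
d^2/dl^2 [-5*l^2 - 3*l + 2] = -10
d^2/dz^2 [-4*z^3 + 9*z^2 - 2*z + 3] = 18 - 24*z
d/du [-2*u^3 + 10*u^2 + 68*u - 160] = -6*u^2 + 20*u + 68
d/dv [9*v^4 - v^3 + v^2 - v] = 36*v^3 - 3*v^2 + 2*v - 1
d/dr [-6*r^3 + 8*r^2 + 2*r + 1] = -18*r^2 + 16*r + 2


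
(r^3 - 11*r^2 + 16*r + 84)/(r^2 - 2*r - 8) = (r^2 - 13*r + 42)/(r - 4)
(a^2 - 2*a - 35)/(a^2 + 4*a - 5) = (a - 7)/(a - 1)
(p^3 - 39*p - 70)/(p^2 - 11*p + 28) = (p^2 + 7*p + 10)/(p - 4)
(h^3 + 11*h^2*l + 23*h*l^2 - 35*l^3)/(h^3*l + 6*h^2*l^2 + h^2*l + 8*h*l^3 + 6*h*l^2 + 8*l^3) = (h^3 + 11*h^2*l + 23*h*l^2 - 35*l^3)/(l*(h^3 + 6*h^2*l + h^2 + 8*h*l^2 + 6*h*l + 8*l^2))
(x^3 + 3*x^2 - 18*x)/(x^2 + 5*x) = (x^2 + 3*x - 18)/(x + 5)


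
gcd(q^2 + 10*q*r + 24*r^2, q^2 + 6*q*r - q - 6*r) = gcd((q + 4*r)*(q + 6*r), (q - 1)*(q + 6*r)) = q + 6*r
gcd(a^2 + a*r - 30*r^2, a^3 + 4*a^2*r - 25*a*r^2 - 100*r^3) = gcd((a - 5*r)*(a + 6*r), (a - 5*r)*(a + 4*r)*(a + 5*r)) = -a + 5*r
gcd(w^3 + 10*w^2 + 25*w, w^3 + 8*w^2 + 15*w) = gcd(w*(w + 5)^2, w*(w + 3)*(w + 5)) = w^2 + 5*w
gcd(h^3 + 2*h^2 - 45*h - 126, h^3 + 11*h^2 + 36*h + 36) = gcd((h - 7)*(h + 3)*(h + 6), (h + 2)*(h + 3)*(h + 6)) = h^2 + 9*h + 18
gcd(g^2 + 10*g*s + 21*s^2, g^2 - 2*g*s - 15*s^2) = g + 3*s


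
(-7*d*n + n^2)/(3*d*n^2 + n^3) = (-7*d + n)/(n*(3*d + n))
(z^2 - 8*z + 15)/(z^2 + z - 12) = (z - 5)/(z + 4)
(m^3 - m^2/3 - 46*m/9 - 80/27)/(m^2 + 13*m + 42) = (27*m^3 - 9*m^2 - 138*m - 80)/(27*(m^2 + 13*m + 42))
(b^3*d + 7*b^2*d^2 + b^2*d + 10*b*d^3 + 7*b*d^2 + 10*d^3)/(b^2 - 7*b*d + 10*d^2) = d*(b^3 + 7*b^2*d + b^2 + 10*b*d^2 + 7*b*d + 10*d^2)/(b^2 - 7*b*d + 10*d^2)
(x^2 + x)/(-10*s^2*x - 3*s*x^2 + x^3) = (x + 1)/(-10*s^2 - 3*s*x + x^2)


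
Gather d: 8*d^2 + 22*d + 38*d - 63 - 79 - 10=8*d^2 + 60*d - 152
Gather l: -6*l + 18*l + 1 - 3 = 12*l - 2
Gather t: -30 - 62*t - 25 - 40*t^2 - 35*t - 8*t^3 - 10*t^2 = -8*t^3 - 50*t^2 - 97*t - 55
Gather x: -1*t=-t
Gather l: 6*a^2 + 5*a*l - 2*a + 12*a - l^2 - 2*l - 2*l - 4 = 6*a^2 + 10*a - l^2 + l*(5*a - 4) - 4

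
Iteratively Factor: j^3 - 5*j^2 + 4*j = (j - 1)*(j^2 - 4*j) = j*(j - 1)*(j - 4)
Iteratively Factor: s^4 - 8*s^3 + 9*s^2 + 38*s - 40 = (s - 5)*(s^3 - 3*s^2 - 6*s + 8) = (s - 5)*(s - 1)*(s^2 - 2*s - 8) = (s - 5)*(s - 4)*(s - 1)*(s + 2)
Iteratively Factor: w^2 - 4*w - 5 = (w + 1)*(w - 5)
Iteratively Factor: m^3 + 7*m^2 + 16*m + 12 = (m + 2)*(m^2 + 5*m + 6) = (m + 2)^2*(m + 3)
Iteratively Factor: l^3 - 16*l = (l + 4)*(l^2 - 4*l) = l*(l + 4)*(l - 4)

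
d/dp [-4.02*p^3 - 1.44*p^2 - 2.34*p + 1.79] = -12.06*p^2 - 2.88*p - 2.34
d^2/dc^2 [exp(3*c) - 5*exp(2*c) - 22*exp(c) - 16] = (9*exp(2*c) - 20*exp(c) - 22)*exp(c)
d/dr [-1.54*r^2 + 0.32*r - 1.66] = 0.32 - 3.08*r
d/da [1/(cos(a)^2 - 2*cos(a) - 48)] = 2*(cos(a) - 1)*sin(a)/(sin(a)^2 + 2*cos(a) + 47)^2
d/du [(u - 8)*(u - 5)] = 2*u - 13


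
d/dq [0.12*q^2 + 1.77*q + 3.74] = 0.24*q + 1.77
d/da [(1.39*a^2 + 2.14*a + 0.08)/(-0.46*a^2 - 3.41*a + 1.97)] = (-3.7555*a^2 + 5.5502*a + 4.4886)/(0.2116*a^4 + 3.1372*a^3 + 9.8157*a^2 - 13.4354*a + 3.8809)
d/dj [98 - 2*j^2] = -4*j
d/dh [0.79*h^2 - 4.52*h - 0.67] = 1.58*h - 4.52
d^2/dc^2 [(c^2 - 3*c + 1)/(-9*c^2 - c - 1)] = 8*(63*c^3 - 54*c^2 - 27*c + 1)/(729*c^6 + 243*c^5 + 270*c^4 + 55*c^3 + 30*c^2 + 3*c + 1)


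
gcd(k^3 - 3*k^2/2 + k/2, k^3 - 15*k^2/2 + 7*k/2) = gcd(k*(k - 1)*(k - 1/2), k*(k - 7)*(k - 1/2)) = k^2 - k/2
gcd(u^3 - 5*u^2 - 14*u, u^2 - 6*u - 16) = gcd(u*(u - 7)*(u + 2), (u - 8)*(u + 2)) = u + 2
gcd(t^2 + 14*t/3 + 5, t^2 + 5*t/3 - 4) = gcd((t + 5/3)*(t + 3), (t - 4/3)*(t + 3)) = t + 3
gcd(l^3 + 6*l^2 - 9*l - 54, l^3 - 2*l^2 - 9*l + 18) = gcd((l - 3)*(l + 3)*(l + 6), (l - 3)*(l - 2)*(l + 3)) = l^2 - 9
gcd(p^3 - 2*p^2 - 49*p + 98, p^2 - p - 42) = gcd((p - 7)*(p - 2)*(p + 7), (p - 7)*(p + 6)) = p - 7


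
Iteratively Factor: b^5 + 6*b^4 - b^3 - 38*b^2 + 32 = (b + 4)*(b^4 + 2*b^3 - 9*b^2 - 2*b + 8) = (b - 1)*(b + 4)*(b^3 + 3*b^2 - 6*b - 8) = (b - 1)*(b + 4)^2*(b^2 - b - 2) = (b - 2)*(b - 1)*(b + 4)^2*(b + 1)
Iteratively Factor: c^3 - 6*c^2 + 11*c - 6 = (c - 3)*(c^2 - 3*c + 2) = (c - 3)*(c - 2)*(c - 1)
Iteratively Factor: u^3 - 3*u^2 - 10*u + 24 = (u + 3)*(u^2 - 6*u + 8) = (u - 2)*(u + 3)*(u - 4)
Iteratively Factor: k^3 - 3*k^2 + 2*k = (k - 2)*(k^2 - k) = k*(k - 2)*(k - 1)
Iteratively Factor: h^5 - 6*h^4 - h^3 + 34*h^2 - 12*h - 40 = (h + 1)*(h^4 - 7*h^3 + 6*h^2 + 28*h - 40) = (h + 1)*(h + 2)*(h^3 - 9*h^2 + 24*h - 20) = (h - 2)*(h + 1)*(h + 2)*(h^2 - 7*h + 10) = (h - 5)*(h - 2)*(h + 1)*(h + 2)*(h - 2)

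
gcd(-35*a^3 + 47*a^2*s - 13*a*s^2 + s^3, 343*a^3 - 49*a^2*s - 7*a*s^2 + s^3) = -7*a + s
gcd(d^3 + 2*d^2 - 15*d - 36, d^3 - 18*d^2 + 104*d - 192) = d - 4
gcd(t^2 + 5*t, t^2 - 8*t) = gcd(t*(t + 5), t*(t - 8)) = t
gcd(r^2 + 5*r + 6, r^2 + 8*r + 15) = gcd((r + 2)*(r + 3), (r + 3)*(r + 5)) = r + 3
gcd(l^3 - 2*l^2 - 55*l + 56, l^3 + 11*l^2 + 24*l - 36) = l - 1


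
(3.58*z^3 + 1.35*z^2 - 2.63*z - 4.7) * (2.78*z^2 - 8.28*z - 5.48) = 9.9524*z^5 - 25.8894*z^4 - 38.1078*z^3 + 1.3124*z^2 + 53.3284*z + 25.756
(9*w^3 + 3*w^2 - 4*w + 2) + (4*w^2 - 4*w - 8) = 9*w^3 + 7*w^2 - 8*w - 6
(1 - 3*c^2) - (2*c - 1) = -3*c^2 - 2*c + 2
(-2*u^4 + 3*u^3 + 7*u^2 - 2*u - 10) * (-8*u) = 16*u^5 - 24*u^4 - 56*u^3 + 16*u^2 + 80*u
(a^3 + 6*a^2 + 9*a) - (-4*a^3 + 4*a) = 5*a^3 + 6*a^2 + 5*a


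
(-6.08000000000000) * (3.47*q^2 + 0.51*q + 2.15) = -21.0976*q^2 - 3.1008*q - 13.072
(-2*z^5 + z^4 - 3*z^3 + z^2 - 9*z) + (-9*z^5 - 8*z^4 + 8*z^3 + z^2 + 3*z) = -11*z^5 - 7*z^4 + 5*z^3 + 2*z^2 - 6*z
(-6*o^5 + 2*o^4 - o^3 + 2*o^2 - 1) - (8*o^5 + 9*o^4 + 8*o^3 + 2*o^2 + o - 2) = -14*o^5 - 7*o^4 - 9*o^3 - o + 1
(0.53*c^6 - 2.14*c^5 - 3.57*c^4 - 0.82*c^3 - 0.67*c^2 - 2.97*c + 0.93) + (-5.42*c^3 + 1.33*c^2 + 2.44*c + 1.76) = 0.53*c^6 - 2.14*c^5 - 3.57*c^4 - 6.24*c^3 + 0.66*c^2 - 0.53*c + 2.69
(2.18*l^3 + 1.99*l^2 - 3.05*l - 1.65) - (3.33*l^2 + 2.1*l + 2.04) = 2.18*l^3 - 1.34*l^2 - 5.15*l - 3.69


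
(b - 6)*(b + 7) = b^2 + b - 42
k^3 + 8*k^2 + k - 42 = (k - 2)*(k + 3)*(k + 7)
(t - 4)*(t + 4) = t^2 - 16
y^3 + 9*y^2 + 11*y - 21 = (y - 1)*(y + 3)*(y + 7)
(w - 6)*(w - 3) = w^2 - 9*w + 18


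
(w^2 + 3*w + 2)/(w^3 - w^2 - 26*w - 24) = (w + 2)/(w^2 - 2*w - 24)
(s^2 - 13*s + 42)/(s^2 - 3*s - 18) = (s - 7)/(s + 3)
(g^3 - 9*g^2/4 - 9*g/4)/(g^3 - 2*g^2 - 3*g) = (g + 3/4)/(g + 1)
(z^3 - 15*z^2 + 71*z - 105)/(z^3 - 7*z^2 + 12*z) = (z^2 - 12*z + 35)/(z*(z - 4))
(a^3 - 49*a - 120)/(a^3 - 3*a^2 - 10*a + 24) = (a^2 - 3*a - 40)/(a^2 - 6*a + 8)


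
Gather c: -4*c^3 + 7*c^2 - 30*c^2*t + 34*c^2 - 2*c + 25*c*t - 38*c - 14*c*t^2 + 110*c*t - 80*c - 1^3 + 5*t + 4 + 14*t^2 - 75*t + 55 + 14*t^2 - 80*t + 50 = -4*c^3 + c^2*(41 - 30*t) + c*(-14*t^2 + 135*t - 120) + 28*t^2 - 150*t + 108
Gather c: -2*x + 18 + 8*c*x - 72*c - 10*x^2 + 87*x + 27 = c*(8*x - 72) - 10*x^2 + 85*x + 45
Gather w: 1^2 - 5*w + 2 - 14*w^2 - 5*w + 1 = -14*w^2 - 10*w + 4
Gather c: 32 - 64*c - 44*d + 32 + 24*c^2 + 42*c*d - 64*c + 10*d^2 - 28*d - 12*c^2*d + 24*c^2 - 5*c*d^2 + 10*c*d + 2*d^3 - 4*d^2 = c^2*(48 - 12*d) + c*(-5*d^2 + 52*d - 128) + 2*d^3 + 6*d^2 - 72*d + 64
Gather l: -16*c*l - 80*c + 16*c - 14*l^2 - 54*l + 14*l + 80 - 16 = -64*c - 14*l^2 + l*(-16*c - 40) + 64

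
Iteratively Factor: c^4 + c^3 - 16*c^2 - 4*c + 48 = (c - 3)*(c^3 + 4*c^2 - 4*c - 16) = (c - 3)*(c + 4)*(c^2 - 4) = (c - 3)*(c + 2)*(c + 4)*(c - 2)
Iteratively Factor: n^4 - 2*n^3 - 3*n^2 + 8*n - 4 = (n - 2)*(n^3 - 3*n + 2) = (n - 2)*(n - 1)*(n^2 + n - 2) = (n - 2)*(n - 1)*(n + 2)*(n - 1)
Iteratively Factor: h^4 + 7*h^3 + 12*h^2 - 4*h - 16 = (h + 2)*(h^3 + 5*h^2 + 2*h - 8) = (h + 2)^2*(h^2 + 3*h - 4) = (h - 1)*(h + 2)^2*(h + 4)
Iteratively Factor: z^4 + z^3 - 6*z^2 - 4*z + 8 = (z + 2)*(z^3 - z^2 - 4*z + 4) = (z - 1)*(z + 2)*(z^2 - 4) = (z - 1)*(z + 2)^2*(z - 2)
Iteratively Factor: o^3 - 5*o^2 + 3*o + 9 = (o + 1)*(o^2 - 6*o + 9) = (o - 3)*(o + 1)*(o - 3)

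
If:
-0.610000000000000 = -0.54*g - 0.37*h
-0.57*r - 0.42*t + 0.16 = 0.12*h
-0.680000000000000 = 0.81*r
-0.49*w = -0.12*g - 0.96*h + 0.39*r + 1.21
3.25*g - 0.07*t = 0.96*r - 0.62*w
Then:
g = -1.01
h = 3.12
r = -0.84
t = 0.63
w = 4.07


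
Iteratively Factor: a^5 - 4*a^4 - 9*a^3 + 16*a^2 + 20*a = (a + 2)*(a^4 - 6*a^3 + 3*a^2 + 10*a) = (a - 5)*(a + 2)*(a^3 - a^2 - 2*a) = a*(a - 5)*(a + 2)*(a^2 - a - 2) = a*(a - 5)*(a - 2)*(a + 2)*(a + 1)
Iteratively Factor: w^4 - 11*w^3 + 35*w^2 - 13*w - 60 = (w - 3)*(w^3 - 8*w^2 + 11*w + 20) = (w - 3)*(w + 1)*(w^2 - 9*w + 20) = (w - 5)*(w - 3)*(w + 1)*(w - 4)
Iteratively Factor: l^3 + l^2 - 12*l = (l)*(l^2 + l - 12) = l*(l - 3)*(l + 4)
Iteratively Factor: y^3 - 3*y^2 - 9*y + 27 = (y + 3)*(y^2 - 6*y + 9) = (y - 3)*(y + 3)*(y - 3)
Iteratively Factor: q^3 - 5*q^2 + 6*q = (q - 2)*(q^2 - 3*q) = (q - 3)*(q - 2)*(q)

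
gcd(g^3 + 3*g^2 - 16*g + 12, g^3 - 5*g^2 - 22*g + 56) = g - 2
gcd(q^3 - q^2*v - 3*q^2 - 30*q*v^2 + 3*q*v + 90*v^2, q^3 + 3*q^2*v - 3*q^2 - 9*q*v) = q - 3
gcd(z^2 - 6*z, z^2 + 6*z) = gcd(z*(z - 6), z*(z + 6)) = z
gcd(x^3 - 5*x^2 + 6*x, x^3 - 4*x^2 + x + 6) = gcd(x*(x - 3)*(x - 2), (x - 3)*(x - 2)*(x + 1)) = x^2 - 5*x + 6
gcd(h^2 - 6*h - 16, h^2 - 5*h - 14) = h + 2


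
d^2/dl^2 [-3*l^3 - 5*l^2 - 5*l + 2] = -18*l - 10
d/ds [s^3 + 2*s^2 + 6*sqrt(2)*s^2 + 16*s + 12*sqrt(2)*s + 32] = 3*s^2 + 4*s + 12*sqrt(2)*s + 16 + 12*sqrt(2)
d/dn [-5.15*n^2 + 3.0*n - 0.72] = 3.0 - 10.3*n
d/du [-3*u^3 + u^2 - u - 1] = -9*u^2 + 2*u - 1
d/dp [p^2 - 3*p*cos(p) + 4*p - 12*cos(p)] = 3*p*sin(p) + 2*p + 12*sin(p) - 3*cos(p) + 4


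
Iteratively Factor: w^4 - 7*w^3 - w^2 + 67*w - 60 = (w - 5)*(w^3 - 2*w^2 - 11*w + 12) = (w - 5)*(w - 1)*(w^2 - w - 12) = (w - 5)*(w - 1)*(w + 3)*(w - 4)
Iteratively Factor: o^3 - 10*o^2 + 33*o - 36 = (o - 3)*(o^2 - 7*o + 12) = (o - 3)^2*(o - 4)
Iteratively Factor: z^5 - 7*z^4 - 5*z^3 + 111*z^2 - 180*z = (z + 4)*(z^4 - 11*z^3 + 39*z^2 - 45*z) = (z - 3)*(z + 4)*(z^3 - 8*z^2 + 15*z) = z*(z - 3)*(z + 4)*(z^2 - 8*z + 15) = z*(z - 3)^2*(z + 4)*(z - 5)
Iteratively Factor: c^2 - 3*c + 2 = (c - 2)*(c - 1)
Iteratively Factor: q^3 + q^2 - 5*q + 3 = (q + 3)*(q^2 - 2*q + 1) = (q - 1)*(q + 3)*(q - 1)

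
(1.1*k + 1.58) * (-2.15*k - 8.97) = -2.365*k^2 - 13.264*k - 14.1726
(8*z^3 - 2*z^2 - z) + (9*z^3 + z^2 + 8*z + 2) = 17*z^3 - z^2 + 7*z + 2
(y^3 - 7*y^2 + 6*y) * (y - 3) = y^4 - 10*y^3 + 27*y^2 - 18*y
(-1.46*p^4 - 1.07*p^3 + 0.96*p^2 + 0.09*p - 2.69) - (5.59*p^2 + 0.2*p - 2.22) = -1.46*p^4 - 1.07*p^3 - 4.63*p^2 - 0.11*p - 0.47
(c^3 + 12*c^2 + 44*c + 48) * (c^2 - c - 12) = c^5 + 11*c^4 + 20*c^3 - 140*c^2 - 576*c - 576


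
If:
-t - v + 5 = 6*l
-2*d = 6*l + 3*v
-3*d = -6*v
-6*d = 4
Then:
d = -2/3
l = 7/18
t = 3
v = -1/3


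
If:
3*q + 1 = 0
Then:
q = -1/3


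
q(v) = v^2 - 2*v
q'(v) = 2*v - 2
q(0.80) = -0.96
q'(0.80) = -0.40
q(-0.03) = 0.06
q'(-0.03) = -2.06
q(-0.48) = 1.19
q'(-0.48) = -2.96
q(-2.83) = 13.67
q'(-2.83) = -7.66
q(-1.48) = 5.15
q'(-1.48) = -4.96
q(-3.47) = 18.98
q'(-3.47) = -8.94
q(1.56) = -0.69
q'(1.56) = 1.12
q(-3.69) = 21.00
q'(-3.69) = -9.38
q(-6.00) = 48.00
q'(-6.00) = -14.00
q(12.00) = 120.00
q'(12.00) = 22.00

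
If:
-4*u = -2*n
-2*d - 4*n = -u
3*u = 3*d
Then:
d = 0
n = 0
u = 0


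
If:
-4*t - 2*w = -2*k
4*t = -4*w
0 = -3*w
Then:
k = 0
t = 0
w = 0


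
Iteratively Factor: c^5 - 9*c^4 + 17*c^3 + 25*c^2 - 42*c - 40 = (c + 1)*(c^4 - 10*c^3 + 27*c^2 - 2*c - 40) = (c - 4)*(c + 1)*(c^3 - 6*c^2 + 3*c + 10) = (c - 4)*(c - 2)*(c + 1)*(c^2 - 4*c - 5) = (c - 5)*(c - 4)*(c - 2)*(c + 1)*(c + 1)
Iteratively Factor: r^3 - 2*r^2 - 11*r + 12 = (r + 3)*(r^2 - 5*r + 4) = (r - 1)*(r + 3)*(r - 4)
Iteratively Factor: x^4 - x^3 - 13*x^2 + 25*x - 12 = (x - 1)*(x^3 - 13*x + 12) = (x - 3)*(x - 1)*(x^2 + 3*x - 4) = (x - 3)*(x - 1)^2*(x + 4)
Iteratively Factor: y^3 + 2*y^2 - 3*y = (y - 1)*(y^2 + 3*y) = (y - 1)*(y + 3)*(y)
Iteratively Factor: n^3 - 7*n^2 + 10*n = (n)*(n^2 - 7*n + 10) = n*(n - 5)*(n - 2)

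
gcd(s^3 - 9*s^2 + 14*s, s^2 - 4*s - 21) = s - 7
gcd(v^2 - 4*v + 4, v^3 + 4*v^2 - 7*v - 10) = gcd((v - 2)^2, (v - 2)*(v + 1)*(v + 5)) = v - 2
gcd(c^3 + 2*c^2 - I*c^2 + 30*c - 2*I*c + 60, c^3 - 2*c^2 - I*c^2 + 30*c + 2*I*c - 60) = c^2 - I*c + 30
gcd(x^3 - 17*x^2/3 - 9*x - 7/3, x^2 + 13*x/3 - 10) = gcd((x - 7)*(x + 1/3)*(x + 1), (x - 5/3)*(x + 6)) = 1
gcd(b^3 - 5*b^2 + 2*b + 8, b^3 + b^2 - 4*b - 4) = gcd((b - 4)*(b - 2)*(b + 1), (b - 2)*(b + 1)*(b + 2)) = b^2 - b - 2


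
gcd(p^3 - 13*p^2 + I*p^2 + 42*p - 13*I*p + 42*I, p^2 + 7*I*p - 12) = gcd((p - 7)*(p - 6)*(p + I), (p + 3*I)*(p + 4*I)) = 1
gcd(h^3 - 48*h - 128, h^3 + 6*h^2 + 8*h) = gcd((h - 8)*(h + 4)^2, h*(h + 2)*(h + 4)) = h + 4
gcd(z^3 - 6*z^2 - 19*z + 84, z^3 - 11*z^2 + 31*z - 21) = z^2 - 10*z + 21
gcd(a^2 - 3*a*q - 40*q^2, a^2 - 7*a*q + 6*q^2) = 1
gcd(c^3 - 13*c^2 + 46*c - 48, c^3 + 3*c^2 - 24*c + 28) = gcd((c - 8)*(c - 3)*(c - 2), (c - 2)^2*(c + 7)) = c - 2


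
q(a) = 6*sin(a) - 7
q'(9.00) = -5.47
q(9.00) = -4.53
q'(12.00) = 5.06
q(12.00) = -10.22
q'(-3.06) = -5.98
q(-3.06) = -7.49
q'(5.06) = 2.04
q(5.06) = -12.64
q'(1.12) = 2.61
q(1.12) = -1.60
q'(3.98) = -4.01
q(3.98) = -11.46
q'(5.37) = 3.67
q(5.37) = -11.75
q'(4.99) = 1.64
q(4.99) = -12.77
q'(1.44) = 0.78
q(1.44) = -1.05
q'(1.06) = 2.93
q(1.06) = -1.77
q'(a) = 6*cos(a)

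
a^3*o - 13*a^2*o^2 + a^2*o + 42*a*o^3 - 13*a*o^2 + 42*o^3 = (a - 7*o)*(a - 6*o)*(a*o + o)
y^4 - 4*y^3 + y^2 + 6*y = y*(y - 3)*(y - 2)*(y + 1)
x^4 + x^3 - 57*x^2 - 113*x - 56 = (x - 8)*(x + 1)^2*(x + 7)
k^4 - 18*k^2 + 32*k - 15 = (k - 3)*(k - 1)^2*(k + 5)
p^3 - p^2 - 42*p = p*(p - 7)*(p + 6)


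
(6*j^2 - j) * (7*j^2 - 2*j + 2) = 42*j^4 - 19*j^3 + 14*j^2 - 2*j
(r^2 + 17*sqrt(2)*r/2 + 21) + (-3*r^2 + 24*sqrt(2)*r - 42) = -2*r^2 + 65*sqrt(2)*r/2 - 21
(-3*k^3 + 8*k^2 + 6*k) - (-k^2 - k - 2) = -3*k^3 + 9*k^2 + 7*k + 2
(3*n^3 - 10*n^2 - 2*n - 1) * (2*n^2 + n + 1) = 6*n^5 - 17*n^4 - 11*n^3 - 14*n^2 - 3*n - 1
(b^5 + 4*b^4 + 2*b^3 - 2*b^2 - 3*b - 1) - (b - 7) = b^5 + 4*b^4 + 2*b^3 - 2*b^2 - 4*b + 6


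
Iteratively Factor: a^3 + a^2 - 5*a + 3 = (a + 3)*(a^2 - 2*a + 1) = (a - 1)*(a + 3)*(a - 1)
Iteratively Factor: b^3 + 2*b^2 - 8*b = (b)*(b^2 + 2*b - 8) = b*(b + 4)*(b - 2)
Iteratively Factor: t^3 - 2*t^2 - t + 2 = (t + 1)*(t^2 - 3*t + 2) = (t - 2)*(t + 1)*(t - 1)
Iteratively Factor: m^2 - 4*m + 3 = (m - 1)*(m - 3)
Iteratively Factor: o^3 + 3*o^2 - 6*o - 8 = (o - 2)*(o^2 + 5*o + 4) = (o - 2)*(o + 1)*(o + 4)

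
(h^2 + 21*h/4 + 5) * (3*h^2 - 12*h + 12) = 3*h^4 + 15*h^3/4 - 36*h^2 + 3*h + 60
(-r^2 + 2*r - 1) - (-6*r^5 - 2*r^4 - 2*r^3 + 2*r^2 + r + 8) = 6*r^5 + 2*r^4 + 2*r^3 - 3*r^2 + r - 9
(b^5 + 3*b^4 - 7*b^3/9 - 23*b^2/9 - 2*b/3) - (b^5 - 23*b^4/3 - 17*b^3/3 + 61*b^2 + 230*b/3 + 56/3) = 32*b^4/3 + 44*b^3/9 - 572*b^2/9 - 232*b/3 - 56/3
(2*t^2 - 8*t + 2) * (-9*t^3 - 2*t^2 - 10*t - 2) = -18*t^5 + 68*t^4 - 22*t^3 + 72*t^2 - 4*t - 4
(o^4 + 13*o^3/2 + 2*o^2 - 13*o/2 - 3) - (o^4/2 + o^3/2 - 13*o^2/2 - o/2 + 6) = o^4/2 + 6*o^3 + 17*o^2/2 - 6*o - 9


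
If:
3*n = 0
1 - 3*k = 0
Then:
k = 1/3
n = 0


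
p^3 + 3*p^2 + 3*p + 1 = (p + 1)^3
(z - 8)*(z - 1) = z^2 - 9*z + 8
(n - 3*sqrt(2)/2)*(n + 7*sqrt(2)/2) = n^2 + 2*sqrt(2)*n - 21/2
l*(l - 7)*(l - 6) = l^3 - 13*l^2 + 42*l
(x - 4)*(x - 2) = x^2 - 6*x + 8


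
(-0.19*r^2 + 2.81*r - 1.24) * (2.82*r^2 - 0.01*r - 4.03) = -0.5358*r^4 + 7.9261*r^3 - 2.7592*r^2 - 11.3119*r + 4.9972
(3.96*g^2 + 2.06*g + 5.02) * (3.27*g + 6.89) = 12.9492*g^3 + 34.0206*g^2 + 30.6088*g + 34.5878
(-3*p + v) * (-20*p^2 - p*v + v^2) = 60*p^3 - 17*p^2*v - 4*p*v^2 + v^3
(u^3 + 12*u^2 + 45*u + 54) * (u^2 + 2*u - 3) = u^5 + 14*u^4 + 66*u^3 + 108*u^2 - 27*u - 162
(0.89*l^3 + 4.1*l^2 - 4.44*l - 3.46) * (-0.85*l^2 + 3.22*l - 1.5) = -0.7565*l^5 - 0.619199999999999*l^4 + 15.641*l^3 - 17.5058*l^2 - 4.4812*l + 5.19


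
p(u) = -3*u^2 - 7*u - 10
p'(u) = -6*u - 7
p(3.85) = -81.42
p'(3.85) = -30.10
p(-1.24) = -5.93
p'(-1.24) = 0.44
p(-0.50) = -7.25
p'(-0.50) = -4.00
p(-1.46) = -6.17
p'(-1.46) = 1.76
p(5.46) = -137.65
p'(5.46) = -39.76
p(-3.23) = -18.69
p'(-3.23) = 12.38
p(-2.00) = -8.00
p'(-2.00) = 5.00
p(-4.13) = -32.26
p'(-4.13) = 17.78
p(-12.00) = -358.00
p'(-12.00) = 65.00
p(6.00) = -160.00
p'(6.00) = -43.00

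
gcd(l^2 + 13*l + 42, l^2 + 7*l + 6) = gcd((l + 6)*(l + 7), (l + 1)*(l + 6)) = l + 6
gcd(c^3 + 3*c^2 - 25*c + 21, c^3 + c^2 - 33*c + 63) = c^2 + 4*c - 21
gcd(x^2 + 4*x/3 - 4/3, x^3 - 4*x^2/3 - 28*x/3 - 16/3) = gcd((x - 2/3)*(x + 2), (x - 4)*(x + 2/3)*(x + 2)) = x + 2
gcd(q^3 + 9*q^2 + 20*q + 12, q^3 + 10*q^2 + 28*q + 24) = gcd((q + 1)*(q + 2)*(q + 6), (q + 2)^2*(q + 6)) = q^2 + 8*q + 12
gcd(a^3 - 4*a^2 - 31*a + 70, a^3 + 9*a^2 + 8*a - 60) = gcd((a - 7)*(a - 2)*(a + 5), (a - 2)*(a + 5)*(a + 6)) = a^2 + 3*a - 10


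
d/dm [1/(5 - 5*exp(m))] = 1/(20*sinh(m/2)^2)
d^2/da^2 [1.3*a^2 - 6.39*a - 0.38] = 2.60000000000000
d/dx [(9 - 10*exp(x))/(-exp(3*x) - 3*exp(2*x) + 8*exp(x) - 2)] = (-20*exp(3*x) - 3*exp(2*x) + 54*exp(x) - 52)*exp(x)/(exp(6*x) + 6*exp(5*x) - 7*exp(4*x) - 44*exp(3*x) + 76*exp(2*x) - 32*exp(x) + 4)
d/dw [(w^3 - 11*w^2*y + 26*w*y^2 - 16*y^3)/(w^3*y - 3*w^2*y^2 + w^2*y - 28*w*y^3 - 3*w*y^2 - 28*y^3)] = ((-3*w^2 + 22*w*y - 26*y^2)*(-w^3 + 3*w^2*y - w^2 + 28*w*y^2 + 3*w*y + 28*y^2) + (w^3 - 11*w^2*y + 26*w*y^2 - 16*y^3)*(-3*w^2 + 6*w*y - 2*w + 28*y^2 + 3*y))/(y*(-w^3 + 3*w^2*y - w^2 + 28*w*y^2 + 3*w*y + 28*y^2)^2)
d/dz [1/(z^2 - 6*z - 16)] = 2*(3 - z)/(-z^2 + 6*z + 16)^2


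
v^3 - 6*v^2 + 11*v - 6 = (v - 3)*(v - 2)*(v - 1)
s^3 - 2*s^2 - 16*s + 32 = (s - 4)*(s - 2)*(s + 4)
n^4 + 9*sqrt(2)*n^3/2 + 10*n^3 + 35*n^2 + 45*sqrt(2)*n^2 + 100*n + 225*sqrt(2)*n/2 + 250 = (n + 5)^2*(n + 2*sqrt(2))*(n + 5*sqrt(2)/2)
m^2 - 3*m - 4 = (m - 4)*(m + 1)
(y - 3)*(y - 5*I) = y^2 - 3*y - 5*I*y + 15*I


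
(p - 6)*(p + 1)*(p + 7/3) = p^3 - 8*p^2/3 - 53*p/3 - 14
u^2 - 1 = (u - 1)*(u + 1)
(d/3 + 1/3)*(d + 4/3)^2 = d^3/3 + 11*d^2/9 + 40*d/27 + 16/27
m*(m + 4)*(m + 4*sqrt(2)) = m^3 + 4*m^2 + 4*sqrt(2)*m^2 + 16*sqrt(2)*m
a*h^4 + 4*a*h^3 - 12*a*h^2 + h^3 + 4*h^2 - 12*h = h*(h - 2)*(h + 6)*(a*h + 1)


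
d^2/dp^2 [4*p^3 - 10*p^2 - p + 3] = 24*p - 20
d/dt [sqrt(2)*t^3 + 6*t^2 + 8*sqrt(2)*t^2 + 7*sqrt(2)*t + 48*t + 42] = 3*sqrt(2)*t^2 + 12*t + 16*sqrt(2)*t + 7*sqrt(2) + 48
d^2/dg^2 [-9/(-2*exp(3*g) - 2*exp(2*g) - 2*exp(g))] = 9*(-(exp(2*g) + exp(g) + 1)*(9*exp(2*g) + 4*exp(g) + 1) + 2*(3*exp(2*g) + 2*exp(g) + 1)^2)*exp(-g)/(2*(exp(2*g) + exp(g) + 1)^3)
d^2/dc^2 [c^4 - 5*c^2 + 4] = 12*c^2 - 10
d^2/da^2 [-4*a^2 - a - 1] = -8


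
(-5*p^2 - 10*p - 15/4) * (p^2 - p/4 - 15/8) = -5*p^4 - 35*p^3/4 + 65*p^2/8 + 315*p/16 + 225/32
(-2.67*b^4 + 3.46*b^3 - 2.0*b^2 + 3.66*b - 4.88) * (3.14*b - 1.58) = -8.3838*b^5 + 15.083*b^4 - 11.7468*b^3 + 14.6524*b^2 - 21.106*b + 7.7104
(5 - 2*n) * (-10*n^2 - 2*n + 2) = 20*n^3 - 46*n^2 - 14*n + 10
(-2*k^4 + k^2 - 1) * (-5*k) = 10*k^5 - 5*k^3 + 5*k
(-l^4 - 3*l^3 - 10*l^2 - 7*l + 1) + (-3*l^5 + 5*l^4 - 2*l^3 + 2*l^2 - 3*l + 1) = -3*l^5 + 4*l^4 - 5*l^3 - 8*l^2 - 10*l + 2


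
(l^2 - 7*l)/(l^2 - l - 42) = l/(l + 6)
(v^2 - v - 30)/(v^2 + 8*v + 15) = (v - 6)/(v + 3)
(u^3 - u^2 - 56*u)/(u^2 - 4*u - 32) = u*(u + 7)/(u + 4)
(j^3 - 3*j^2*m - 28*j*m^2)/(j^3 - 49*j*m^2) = (j + 4*m)/(j + 7*m)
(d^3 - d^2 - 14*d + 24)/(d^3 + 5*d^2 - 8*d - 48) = (d - 2)/(d + 4)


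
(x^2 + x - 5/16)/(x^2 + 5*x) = (x^2 + x - 5/16)/(x*(x + 5))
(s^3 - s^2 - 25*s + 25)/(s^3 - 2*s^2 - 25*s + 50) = (s - 1)/(s - 2)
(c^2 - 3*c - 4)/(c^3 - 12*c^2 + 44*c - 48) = (c + 1)/(c^2 - 8*c + 12)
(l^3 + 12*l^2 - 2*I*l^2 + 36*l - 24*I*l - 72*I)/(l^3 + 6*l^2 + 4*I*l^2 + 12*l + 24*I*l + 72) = (l + 6)/(l + 6*I)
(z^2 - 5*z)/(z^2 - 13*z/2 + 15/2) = 2*z/(2*z - 3)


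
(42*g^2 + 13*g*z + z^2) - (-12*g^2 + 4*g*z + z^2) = 54*g^2 + 9*g*z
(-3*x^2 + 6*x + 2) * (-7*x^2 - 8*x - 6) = 21*x^4 - 18*x^3 - 44*x^2 - 52*x - 12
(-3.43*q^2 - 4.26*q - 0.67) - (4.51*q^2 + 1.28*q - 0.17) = -7.94*q^2 - 5.54*q - 0.5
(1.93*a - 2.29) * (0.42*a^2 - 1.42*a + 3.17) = 0.8106*a^3 - 3.7024*a^2 + 9.3699*a - 7.2593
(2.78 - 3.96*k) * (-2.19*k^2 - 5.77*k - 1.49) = 8.6724*k^3 + 16.761*k^2 - 10.1402*k - 4.1422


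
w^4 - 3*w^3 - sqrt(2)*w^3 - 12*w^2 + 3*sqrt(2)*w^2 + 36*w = w*(w - 3)*(w - 3*sqrt(2))*(w + 2*sqrt(2))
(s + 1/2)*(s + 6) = s^2 + 13*s/2 + 3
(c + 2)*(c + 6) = c^2 + 8*c + 12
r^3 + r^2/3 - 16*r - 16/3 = (r - 4)*(r + 1/3)*(r + 4)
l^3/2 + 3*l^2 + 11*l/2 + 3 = (l/2 + 1)*(l + 1)*(l + 3)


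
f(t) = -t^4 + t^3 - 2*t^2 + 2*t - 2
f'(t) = -4*t^3 + 3*t^2 - 4*t + 2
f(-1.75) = -26.36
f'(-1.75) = 39.62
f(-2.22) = -51.53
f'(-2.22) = 69.43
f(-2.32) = -58.86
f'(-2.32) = 77.38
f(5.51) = -806.15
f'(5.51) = -598.10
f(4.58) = -378.73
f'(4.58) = -337.68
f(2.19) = -19.71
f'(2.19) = -34.39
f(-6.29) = -1907.88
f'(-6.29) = 1141.29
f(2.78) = -50.14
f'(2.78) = -71.87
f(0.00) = -2.00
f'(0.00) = 2.00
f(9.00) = -5978.00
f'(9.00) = -2707.00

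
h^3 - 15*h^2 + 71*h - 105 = (h - 7)*(h - 5)*(h - 3)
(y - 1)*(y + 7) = y^2 + 6*y - 7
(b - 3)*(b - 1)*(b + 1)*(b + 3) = b^4 - 10*b^2 + 9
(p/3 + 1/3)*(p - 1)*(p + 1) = p^3/3 + p^2/3 - p/3 - 1/3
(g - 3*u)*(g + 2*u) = g^2 - g*u - 6*u^2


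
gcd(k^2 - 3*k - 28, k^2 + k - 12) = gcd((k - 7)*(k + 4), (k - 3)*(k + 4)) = k + 4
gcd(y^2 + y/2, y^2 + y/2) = y^2 + y/2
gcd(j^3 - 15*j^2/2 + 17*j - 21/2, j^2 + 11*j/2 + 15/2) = 1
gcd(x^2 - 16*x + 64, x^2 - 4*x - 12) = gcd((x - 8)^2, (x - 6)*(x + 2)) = 1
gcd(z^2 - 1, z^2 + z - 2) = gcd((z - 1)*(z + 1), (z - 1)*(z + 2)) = z - 1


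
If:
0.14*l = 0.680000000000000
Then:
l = 4.86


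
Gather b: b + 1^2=b + 1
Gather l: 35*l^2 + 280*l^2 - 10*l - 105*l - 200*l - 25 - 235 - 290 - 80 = 315*l^2 - 315*l - 630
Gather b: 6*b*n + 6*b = b*(6*n + 6)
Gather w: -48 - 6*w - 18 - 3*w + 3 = -9*w - 63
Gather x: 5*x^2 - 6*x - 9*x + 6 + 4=5*x^2 - 15*x + 10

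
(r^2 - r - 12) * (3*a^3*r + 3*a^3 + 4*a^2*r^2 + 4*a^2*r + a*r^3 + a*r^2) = 3*a^3*r^3 - 39*a^3*r - 36*a^3 + 4*a^2*r^4 - 52*a^2*r^2 - 48*a^2*r + a*r^5 - 13*a*r^3 - 12*a*r^2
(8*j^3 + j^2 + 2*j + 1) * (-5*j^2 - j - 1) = -40*j^5 - 13*j^4 - 19*j^3 - 8*j^2 - 3*j - 1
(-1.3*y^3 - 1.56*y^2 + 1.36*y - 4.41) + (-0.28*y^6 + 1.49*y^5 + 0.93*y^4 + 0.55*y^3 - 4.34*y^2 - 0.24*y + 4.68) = -0.28*y^6 + 1.49*y^5 + 0.93*y^4 - 0.75*y^3 - 5.9*y^2 + 1.12*y + 0.27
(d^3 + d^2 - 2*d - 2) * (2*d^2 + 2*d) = 2*d^5 + 4*d^4 - 2*d^3 - 8*d^2 - 4*d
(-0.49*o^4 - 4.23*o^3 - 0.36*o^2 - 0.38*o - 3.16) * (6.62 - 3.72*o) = 1.8228*o^5 + 12.4918*o^4 - 26.6634*o^3 - 0.9696*o^2 + 9.2396*o - 20.9192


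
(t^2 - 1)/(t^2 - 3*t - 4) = (t - 1)/(t - 4)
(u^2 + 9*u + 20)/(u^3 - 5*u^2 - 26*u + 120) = (u + 4)/(u^2 - 10*u + 24)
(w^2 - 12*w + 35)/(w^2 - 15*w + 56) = (w - 5)/(w - 8)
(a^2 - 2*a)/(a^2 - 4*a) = (a - 2)/(a - 4)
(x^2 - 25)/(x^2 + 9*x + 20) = (x - 5)/(x + 4)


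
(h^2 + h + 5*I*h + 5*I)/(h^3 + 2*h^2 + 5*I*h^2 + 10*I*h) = (h + 1)/(h*(h + 2))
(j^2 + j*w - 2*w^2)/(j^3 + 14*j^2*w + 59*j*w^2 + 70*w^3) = (j - w)/(j^2 + 12*j*w + 35*w^2)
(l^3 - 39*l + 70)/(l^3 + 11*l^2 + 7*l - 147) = (l^2 - 7*l + 10)/(l^2 + 4*l - 21)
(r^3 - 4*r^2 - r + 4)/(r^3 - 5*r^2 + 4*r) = (r + 1)/r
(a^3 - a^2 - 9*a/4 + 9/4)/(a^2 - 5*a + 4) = (a^2 - 9/4)/(a - 4)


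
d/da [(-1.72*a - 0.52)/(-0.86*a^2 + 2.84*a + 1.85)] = (1.4792*a^2 - 4.8848*a - (1.72*a - 2.84)*(1.72*a + 0.52) - 3.182)/(-0.86*a^2 + 2.84*a + 1.85)^2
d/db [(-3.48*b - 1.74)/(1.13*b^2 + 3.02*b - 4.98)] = (3.9324*b^2 + 3.9324*b + 22.5852)/(1.2769*b^4 + 6.8252*b^3 - 2.1344*b^2 - 30.0792*b + 24.8004)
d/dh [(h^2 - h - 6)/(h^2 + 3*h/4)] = 4*(7*h^2 + 48*h + 18)/(h^2*(16*h^2 + 24*h + 9))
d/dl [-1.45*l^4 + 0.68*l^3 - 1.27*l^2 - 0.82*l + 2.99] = -5.8*l^3 + 2.04*l^2 - 2.54*l - 0.82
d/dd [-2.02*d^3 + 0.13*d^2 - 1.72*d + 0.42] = -6.06*d^2 + 0.26*d - 1.72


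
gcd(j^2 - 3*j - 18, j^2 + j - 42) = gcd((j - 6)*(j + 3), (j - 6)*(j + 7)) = j - 6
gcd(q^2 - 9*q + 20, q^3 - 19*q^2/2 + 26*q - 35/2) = q - 5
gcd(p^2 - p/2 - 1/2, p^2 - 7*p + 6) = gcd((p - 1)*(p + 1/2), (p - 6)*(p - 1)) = p - 1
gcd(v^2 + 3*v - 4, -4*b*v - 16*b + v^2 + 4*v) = v + 4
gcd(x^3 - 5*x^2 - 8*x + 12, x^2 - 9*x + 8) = x - 1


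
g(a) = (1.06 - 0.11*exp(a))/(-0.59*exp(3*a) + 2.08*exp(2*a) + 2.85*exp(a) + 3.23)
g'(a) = (1.06 - 0.11*exp(a))*(1.77*exp(3*a) - 4.16*exp(2*a) - 2.85*exp(a))/(-0.59*exp(3*a) + 2.08*exp(2*a) + 2.85*exp(a) + 3.23)^2 - 0.11*exp(a)/(-0.59*exp(3*a) + 2.08*exp(2*a) + 2.85*exp(a) + 3.23)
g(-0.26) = 0.15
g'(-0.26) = -0.11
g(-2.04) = 0.29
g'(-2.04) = -0.04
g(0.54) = 0.08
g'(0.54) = -0.07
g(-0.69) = 0.20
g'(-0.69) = -0.10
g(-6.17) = 0.33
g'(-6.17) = -0.00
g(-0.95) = 0.22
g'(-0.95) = -0.09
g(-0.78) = 0.21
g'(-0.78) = -0.09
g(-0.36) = 0.16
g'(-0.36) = -0.10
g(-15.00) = 0.33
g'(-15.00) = 0.00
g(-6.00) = 0.33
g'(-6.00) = 0.00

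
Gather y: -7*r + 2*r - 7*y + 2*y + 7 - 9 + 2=-5*r - 5*y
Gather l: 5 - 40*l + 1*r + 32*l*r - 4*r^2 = l*(32*r - 40) - 4*r^2 + r + 5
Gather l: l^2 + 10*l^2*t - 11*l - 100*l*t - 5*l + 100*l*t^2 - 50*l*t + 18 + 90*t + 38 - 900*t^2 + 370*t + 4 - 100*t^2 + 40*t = l^2*(10*t + 1) + l*(100*t^2 - 150*t - 16) - 1000*t^2 + 500*t + 60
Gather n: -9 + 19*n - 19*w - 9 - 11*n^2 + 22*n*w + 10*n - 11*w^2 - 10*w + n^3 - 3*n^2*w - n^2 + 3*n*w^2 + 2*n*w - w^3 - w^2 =n^3 + n^2*(-3*w - 12) + n*(3*w^2 + 24*w + 29) - w^3 - 12*w^2 - 29*w - 18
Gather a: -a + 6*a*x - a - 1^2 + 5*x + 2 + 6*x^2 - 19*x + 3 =a*(6*x - 2) + 6*x^2 - 14*x + 4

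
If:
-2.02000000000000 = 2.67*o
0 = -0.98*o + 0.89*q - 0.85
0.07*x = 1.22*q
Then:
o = -0.76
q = 0.12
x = 2.13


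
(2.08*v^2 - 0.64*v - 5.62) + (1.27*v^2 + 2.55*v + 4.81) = 3.35*v^2 + 1.91*v - 0.81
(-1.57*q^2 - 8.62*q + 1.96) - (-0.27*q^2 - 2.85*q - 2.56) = -1.3*q^2 - 5.77*q + 4.52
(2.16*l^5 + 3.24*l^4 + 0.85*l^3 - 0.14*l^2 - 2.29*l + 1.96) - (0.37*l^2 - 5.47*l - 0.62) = 2.16*l^5 + 3.24*l^4 + 0.85*l^3 - 0.51*l^2 + 3.18*l + 2.58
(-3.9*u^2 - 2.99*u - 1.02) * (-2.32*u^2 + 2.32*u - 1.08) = 9.048*u^4 - 2.1112*u^3 - 0.3584*u^2 + 0.8628*u + 1.1016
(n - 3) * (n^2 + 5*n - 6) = n^3 + 2*n^2 - 21*n + 18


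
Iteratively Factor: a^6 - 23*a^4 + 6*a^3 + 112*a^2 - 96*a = (a - 1)*(a^5 + a^4 - 22*a^3 - 16*a^2 + 96*a) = (a - 4)*(a - 1)*(a^4 + 5*a^3 - 2*a^2 - 24*a) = (a - 4)*(a - 1)*(a + 4)*(a^3 + a^2 - 6*a) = (a - 4)*(a - 1)*(a + 3)*(a + 4)*(a^2 - 2*a) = (a - 4)*(a - 2)*(a - 1)*(a + 3)*(a + 4)*(a)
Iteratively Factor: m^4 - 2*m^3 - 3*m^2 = (m + 1)*(m^3 - 3*m^2) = (m - 3)*(m + 1)*(m^2) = m*(m - 3)*(m + 1)*(m)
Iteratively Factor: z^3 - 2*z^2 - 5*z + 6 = (z - 3)*(z^2 + z - 2) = (z - 3)*(z - 1)*(z + 2)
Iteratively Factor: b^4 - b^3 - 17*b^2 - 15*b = (b - 5)*(b^3 + 4*b^2 + 3*b) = (b - 5)*(b + 3)*(b^2 + b) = b*(b - 5)*(b + 3)*(b + 1)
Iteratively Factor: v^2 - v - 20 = (v - 5)*(v + 4)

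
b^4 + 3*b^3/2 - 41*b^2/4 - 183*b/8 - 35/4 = (b - 7/2)*(b + 1/2)*(b + 2)*(b + 5/2)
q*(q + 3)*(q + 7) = q^3 + 10*q^2 + 21*q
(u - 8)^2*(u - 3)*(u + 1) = u^4 - 18*u^3 + 93*u^2 - 80*u - 192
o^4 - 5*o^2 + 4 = (o - 2)*(o - 1)*(o + 1)*(o + 2)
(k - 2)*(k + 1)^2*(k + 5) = k^4 + 5*k^3 - 3*k^2 - 17*k - 10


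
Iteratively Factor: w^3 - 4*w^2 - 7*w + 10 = (w + 2)*(w^2 - 6*w + 5) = (w - 1)*(w + 2)*(w - 5)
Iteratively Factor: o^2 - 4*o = (o)*(o - 4)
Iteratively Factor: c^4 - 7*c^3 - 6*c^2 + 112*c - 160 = (c - 2)*(c^3 - 5*c^2 - 16*c + 80) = (c - 5)*(c - 2)*(c^2 - 16) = (c - 5)*(c - 4)*(c - 2)*(c + 4)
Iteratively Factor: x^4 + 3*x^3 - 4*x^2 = (x)*(x^3 + 3*x^2 - 4*x) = x*(x - 1)*(x^2 + 4*x) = x*(x - 1)*(x + 4)*(x)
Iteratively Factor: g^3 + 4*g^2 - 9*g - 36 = (g + 4)*(g^2 - 9) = (g - 3)*(g + 4)*(g + 3)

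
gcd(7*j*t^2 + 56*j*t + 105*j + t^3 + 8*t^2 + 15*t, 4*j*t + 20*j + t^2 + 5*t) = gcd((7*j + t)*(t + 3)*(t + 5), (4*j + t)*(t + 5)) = t + 5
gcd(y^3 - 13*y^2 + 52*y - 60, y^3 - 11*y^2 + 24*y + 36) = y - 6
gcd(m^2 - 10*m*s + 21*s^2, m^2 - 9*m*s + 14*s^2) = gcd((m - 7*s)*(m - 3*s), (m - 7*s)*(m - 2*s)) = -m + 7*s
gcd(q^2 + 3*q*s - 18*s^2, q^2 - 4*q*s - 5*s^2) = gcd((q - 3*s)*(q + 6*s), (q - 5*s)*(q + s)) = 1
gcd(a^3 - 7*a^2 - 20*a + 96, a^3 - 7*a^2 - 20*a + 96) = a^3 - 7*a^2 - 20*a + 96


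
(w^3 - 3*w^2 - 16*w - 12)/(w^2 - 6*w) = w + 3 + 2/w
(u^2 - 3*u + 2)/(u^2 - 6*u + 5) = (u - 2)/(u - 5)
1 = 1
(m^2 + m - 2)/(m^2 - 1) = (m + 2)/(m + 1)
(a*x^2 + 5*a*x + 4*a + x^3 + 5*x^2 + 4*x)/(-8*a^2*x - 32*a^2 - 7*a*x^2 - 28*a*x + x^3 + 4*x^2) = (x + 1)/(-8*a + x)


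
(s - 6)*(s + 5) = s^2 - s - 30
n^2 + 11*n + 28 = (n + 4)*(n + 7)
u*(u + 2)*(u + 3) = u^3 + 5*u^2 + 6*u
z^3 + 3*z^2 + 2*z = z*(z + 1)*(z + 2)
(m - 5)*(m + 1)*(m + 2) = m^3 - 2*m^2 - 13*m - 10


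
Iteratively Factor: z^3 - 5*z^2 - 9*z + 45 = (z - 5)*(z^2 - 9) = (z - 5)*(z - 3)*(z + 3)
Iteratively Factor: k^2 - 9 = (k - 3)*(k + 3)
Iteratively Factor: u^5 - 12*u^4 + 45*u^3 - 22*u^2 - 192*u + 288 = (u - 4)*(u^4 - 8*u^3 + 13*u^2 + 30*u - 72) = (u - 4)*(u - 3)*(u^3 - 5*u^2 - 2*u + 24) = (u - 4)*(u - 3)*(u + 2)*(u^2 - 7*u + 12) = (u - 4)^2*(u - 3)*(u + 2)*(u - 3)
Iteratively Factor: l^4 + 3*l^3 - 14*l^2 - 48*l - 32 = (l + 1)*(l^3 + 2*l^2 - 16*l - 32) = (l - 4)*(l + 1)*(l^2 + 6*l + 8) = (l - 4)*(l + 1)*(l + 2)*(l + 4)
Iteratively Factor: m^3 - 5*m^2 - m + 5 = (m + 1)*(m^2 - 6*m + 5) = (m - 1)*(m + 1)*(m - 5)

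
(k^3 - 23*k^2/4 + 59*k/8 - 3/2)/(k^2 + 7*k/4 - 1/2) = (k^2 - 11*k/2 + 6)/(k + 2)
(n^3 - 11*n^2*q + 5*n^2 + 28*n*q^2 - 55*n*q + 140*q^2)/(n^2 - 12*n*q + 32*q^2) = (-n^2 + 7*n*q - 5*n + 35*q)/(-n + 8*q)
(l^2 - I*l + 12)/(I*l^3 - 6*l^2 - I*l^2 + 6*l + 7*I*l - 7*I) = (-I*l^2 - l - 12*I)/(l^3 + l^2*(-1 + 6*I) + l*(7 - 6*I) - 7)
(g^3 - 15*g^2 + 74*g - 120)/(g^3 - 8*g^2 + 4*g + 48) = (g - 5)/(g + 2)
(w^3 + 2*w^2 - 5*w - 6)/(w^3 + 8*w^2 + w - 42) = (w + 1)/(w + 7)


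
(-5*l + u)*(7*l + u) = -35*l^2 + 2*l*u + u^2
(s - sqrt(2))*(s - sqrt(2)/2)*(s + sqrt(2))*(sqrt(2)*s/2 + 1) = sqrt(2)*s^4/2 + s^3/2 - 3*sqrt(2)*s^2/2 - s + sqrt(2)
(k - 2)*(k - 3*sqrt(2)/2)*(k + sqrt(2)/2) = k^3 - 2*k^2 - sqrt(2)*k^2 - 3*k/2 + 2*sqrt(2)*k + 3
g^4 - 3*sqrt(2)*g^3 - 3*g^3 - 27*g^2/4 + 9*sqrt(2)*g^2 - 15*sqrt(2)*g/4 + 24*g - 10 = (g - 5/2)*(g - 1/2)*(g - 4*sqrt(2))*(g + sqrt(2))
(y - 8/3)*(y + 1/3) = y^2 - 7*y/3 - 8/9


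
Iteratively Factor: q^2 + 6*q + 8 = (q + 2)*(q + 4)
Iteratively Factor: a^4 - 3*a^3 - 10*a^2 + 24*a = (a - 4)*(a^3 + a^2 - 6*a) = (a - 4)*(a - 2)*(a^2 + 3*a) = (a - 4)*(a - 2)*(a + 3)*(a)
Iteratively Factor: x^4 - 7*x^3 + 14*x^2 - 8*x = (x)*(x^3 - 7*x^2 + 14*x - 8) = x*(x - 1)*(x^2 - 6*x + 8) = x*(x - 2)*(x - 1)*(x - 4)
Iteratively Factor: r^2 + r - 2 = (r + 2)*(r - 1)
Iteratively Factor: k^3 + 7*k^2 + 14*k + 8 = (k + 1)*(k^2 + 6*k + 8) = (k + 1)*(k + 2)*(k + 4)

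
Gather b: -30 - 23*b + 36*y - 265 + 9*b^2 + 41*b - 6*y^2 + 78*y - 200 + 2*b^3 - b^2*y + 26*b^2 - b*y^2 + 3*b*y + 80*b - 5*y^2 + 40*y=2*b^3 + b^2*(35 - y) + b*(-y^2 + 3*y + 98) - 11*y^2 + 154*y - 495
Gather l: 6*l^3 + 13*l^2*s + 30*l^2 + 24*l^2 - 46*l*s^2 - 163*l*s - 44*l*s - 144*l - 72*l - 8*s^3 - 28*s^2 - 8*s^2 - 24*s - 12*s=6*l^3 + l^2*(13*s + 54) + l*(-46*s^2 - 207*s - 216) - 8*s^3 - 36*s^2 - 36*s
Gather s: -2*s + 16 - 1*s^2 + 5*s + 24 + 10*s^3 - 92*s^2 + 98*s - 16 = 10*s^3 - 93*s^2 + 101*s + 24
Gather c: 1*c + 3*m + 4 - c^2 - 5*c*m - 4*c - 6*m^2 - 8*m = -c^2 + c*(-5*m - 3) - 6*m^2 - 5*m + 4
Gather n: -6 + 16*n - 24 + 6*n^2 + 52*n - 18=6*n^2 + 68*n - 48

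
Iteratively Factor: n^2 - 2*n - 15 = (n - 5)*(n + 3)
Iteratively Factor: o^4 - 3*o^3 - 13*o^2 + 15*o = (o - 5)*(o^3 + 2*o^2 - 3*o) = (o - 5)*(o - 1)*(o^2 + 3*o) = (o - 5)*(o - 1)*(o + 3)*(o)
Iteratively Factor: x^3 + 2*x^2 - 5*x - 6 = (x - 2)*(x^2 + 4*x + 3) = (x - 2)*(x + 3)*(x + 1)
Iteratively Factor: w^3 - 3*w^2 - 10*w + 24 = (w + 3)*(w^2 - 6*w + 8) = (w - 2)*(w + 3)*(w - 4)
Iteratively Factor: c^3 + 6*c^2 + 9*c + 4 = (c + 1)*(c^2 + 5*c + 4) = (c + 1)*(c + 4)*(c + 1)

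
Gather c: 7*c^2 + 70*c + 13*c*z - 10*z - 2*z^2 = 7*c^2 + c*(13*z + 70) - 2*z^2 - 10*z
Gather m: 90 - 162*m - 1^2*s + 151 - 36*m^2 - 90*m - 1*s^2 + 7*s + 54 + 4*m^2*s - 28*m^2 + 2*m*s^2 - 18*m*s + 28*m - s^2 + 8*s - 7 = m^2*(4*s - 64) + m*(2*s^2 - 18*s - 224) - 2*s^2 + 14*s + 288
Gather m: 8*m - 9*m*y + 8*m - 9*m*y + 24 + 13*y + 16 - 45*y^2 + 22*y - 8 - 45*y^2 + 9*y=m*(16 - 18*y) - 90*y^2 + 44*y + 32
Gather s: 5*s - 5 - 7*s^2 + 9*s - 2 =-7*s^2 + 14*s - 7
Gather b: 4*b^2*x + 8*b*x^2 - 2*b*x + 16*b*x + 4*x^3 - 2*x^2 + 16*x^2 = 4*b^2*x + b*(8*x^2 + 14*x) + 4*x^3 + 14*x^2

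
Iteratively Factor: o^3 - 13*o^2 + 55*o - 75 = (o - 3)*(o^2 - 10*o + 25) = (o - 5)*(o - 3)*(o - 5)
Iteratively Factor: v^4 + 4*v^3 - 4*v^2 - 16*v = (v - 2)*(v^3 + 6*v^2 + 8*v) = v*(v - 2)*(v^2 + 6*v + 8) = v*(v - 2)*(v + 2)*(v + 4)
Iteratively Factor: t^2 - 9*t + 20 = (t - 5)*(t - 4)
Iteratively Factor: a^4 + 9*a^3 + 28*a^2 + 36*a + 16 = (a + 4)*(a^3 + 5*a^2 + 8*a + 4) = (a + 2)*(a + 4)*(a^2 + 3*a + 2) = (a + 1)*(a + 2)*(a + 4)*(a + 2)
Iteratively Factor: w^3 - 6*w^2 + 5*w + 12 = (w - 4)*(w^2 - 2*w - 3) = (w - 4)*(w - 3)*(w + 1)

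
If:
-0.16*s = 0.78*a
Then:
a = -0.205128205128205*s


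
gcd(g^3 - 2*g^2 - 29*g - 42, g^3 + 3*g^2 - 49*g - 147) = g^2 - 4*g - 21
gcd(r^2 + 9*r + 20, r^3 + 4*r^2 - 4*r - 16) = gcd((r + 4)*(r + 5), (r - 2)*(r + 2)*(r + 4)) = r + 4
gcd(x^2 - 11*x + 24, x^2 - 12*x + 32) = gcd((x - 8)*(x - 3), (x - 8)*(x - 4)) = x - 8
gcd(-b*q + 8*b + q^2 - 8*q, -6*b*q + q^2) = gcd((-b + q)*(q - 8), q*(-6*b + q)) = 1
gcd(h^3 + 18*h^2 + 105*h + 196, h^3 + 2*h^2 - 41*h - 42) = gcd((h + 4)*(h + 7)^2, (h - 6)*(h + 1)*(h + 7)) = h + 7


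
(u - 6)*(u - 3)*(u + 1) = u^3 - 8*u^2 + 9*u + 18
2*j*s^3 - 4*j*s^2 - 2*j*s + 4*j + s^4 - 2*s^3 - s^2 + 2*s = (2*j + s)*(s - 2)*(s - 1)*(s + 1)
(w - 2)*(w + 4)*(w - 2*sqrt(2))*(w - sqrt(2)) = w^4 - 3*sqrt(2)*w^3 + 2*w^3 - 6*sqrt(2)*w^2 - 4*w^2 + 8*w + 24*sqrt(2)*w - 32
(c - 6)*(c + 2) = c^2 - 4*c - 12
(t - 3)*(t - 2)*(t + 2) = t^3 - 3*t^2 - 4*t + 12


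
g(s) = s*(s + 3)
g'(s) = 2*s + 3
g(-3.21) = 0.67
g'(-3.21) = -3.42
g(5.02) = 40.26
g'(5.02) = 13.04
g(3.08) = 18.73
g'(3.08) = 9.16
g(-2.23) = -1.72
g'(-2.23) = -1.46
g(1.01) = 4.05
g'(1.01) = 5.02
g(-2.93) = -0.21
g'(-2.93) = -2.86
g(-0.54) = -1.33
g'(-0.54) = 1.92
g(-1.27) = -2.20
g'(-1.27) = 0.46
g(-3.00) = 0.00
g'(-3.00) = -3.00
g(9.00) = 108.00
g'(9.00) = 21.00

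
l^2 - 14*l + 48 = (l - 8)*(l - 6)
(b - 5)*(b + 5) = b^2 - 25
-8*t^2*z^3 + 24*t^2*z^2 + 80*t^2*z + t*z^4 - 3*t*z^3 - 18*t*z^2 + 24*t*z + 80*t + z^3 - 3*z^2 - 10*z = (-8*t + z)*(z - 5)*(z + 2)*(t*z + 1)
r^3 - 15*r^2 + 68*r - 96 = (r - 8)*(r - 4)*(r - 3)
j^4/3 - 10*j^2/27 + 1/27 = (j/3 + 1/3)*(j - 1)*(j - 1/3)*(j + 1/3)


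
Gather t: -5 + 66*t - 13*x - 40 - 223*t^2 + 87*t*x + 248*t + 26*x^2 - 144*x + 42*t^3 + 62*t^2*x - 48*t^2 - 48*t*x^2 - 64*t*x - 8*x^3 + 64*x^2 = 42*t^3 + t^2*(62*x - 271) + t*(-48*x^2 + 23*x + 314) - 8*x^3 + 90*x^2 - 157*x - 45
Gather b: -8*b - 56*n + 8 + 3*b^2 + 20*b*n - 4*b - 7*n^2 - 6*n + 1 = 3*b^2 + b*(20*n - 12) - 7*n^2 - 62*n + 9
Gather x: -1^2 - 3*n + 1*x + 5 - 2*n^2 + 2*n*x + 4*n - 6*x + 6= -2*n^2 + n + x*(2*n - 5) + 10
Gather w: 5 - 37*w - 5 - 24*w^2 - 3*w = -24*w^2 - 40*w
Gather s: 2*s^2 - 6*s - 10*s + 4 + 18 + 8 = 2*s^2 - 16*s + 30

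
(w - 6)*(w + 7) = w^2 + w - 42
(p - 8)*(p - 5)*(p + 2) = p^3 - 11*p^2 + 14*p + 80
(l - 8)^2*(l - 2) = l^3 - 18*l^2 + 96*l - 128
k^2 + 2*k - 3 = (k - 1)*(k + 3)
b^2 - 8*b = b*(b - 8)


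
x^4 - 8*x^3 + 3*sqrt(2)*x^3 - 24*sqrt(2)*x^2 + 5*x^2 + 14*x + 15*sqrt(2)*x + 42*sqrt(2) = (x - 7)*(x - 2)*(x + 1)*(x + 3*sqrt(2))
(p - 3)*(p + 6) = p^2 + 3*p - 18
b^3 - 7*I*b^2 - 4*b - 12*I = (b - 6*I)*(b - 2*I)*(b + I)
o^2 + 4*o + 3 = (o + 1)*(o + 3)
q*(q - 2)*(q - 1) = q^3 - 3*q^2 + 2*q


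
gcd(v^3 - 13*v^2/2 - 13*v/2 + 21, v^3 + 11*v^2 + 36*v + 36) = v + 2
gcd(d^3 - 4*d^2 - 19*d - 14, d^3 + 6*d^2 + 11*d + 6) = d^2 + 3*d + 2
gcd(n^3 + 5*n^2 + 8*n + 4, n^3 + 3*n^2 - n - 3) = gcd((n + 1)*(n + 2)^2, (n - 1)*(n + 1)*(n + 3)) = n + 1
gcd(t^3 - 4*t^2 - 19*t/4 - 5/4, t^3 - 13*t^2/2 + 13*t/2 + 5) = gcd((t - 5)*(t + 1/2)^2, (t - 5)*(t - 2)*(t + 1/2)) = t^2 - 9*t/2 - 5/2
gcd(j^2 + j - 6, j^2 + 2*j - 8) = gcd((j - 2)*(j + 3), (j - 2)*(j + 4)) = j - 2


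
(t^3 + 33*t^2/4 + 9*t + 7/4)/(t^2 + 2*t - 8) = (4*t^3 + 33*t^2 + 36*t + 7)/(4*(t^2 + 2*t - 8))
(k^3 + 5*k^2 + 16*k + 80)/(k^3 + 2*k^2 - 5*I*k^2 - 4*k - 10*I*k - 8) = (k^2 + k*(5 + 4*I) + 20*I)/(k^2 + k*(2 - I) - 2*I)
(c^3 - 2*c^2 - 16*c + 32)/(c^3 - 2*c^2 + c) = (c^3 - 2*c^2 - 16*c + 32)/(c*(c^2 - 2*c + 1))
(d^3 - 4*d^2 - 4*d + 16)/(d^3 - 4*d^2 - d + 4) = (d^2 - 4)/(d^2 - 1)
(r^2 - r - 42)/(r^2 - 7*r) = (r + 6)/r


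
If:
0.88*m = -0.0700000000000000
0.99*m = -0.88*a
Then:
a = 0.09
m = -0.08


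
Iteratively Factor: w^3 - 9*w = (w + 3)*(w^2 - 3*w) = (w - 3)*(w + 3)*(w)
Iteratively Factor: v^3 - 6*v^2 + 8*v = (v - 4)*(v^2 - 2*v) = (v - 4)*(v - 2)*(v)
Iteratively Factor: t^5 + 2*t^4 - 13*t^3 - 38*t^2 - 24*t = (t + 3)*(t^4 - t^3 - 10*t^2 - 8*t) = t*(t + 3)*(t^3 - t^2 - 10*t - 8) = t*(t - 4)*(t + 3)*(t^2 + 3*t + 2) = t*(t - 4)*(t + 1)*(t + 3)*(t + 2)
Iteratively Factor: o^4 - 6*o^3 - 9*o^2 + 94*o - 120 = (o + 4)*(o^3 - 10*o^2 + 31*o - 30) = (o - 3)*(o + 4)*(o^2 - 7*o + 10) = (o - 3)*(o - 2)*(o + 4)*(o - 5)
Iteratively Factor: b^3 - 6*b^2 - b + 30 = (b - 3)*(b^2 - 3*b - 10) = (b - 3)*(b + 2)*(b - 5)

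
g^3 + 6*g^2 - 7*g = g*(g - 1)*(g + 7)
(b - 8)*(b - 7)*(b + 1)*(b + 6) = b^4 - 8*b^3 - 43*b^2 + 302*b + 336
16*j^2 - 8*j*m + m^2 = (-4*j + m)^2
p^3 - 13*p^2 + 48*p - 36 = (p - 6)^2*(p - 1)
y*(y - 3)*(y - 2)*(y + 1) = y^4 - 4*y^3 + y^2 + 6*y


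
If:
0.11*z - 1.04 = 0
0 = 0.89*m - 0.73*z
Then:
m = 7.75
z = 9.45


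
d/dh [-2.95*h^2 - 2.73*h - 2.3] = -5.9*h - 2.73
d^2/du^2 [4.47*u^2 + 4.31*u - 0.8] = 8.94000000000000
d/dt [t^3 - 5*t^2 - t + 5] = 3*t^2 - 10*t - 1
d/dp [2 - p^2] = -2*p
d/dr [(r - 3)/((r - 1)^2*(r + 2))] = (-2*r^2 + 7*r + 7)/(r^5 + r^4 - 5*r^3 - r^2 + 8*r - 4)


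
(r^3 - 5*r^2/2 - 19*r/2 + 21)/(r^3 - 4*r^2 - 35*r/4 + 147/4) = 2*(r - 2)/(2*r - 7)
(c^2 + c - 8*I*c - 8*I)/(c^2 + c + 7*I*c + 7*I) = (c - 8*I)/(c + 7*I)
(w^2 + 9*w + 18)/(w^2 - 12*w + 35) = (w^2 + 9*w + 18)/(w^2 - 12*w + 35)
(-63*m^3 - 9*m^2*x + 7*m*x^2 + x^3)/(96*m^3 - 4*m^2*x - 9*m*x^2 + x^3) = (-21*m^2 + 4*m*x + x^2)/(32*m^2 - 12*m*x + x^2)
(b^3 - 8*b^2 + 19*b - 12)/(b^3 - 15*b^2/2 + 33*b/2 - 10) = 2*(b - 3)/(2*b - 5)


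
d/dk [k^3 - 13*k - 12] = 3*k^2 - 13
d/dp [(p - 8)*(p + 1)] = 2*p - 7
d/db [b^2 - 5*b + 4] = 2*b - 5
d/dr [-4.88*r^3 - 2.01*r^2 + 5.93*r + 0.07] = -14.64*r^2 - 4.02*r + 5.93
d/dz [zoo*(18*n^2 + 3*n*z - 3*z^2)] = zoo*(n + z)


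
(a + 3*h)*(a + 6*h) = a^2 + 9*a*h + 18*h^2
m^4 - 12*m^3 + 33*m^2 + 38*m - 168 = (m - 7)*(m - 4)*(m - 3)*(m + 2)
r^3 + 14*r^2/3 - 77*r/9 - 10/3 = (r - 5/3)*(r + 1/3)*(r + 6)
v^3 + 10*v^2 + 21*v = v*(v + 3)*(v + 7)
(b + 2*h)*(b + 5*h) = b^2 + 7*b*h + 10*h^2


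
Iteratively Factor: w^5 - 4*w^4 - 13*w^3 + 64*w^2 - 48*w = (w - 4)*(w^4 - 13*w^2 + 12*w) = (w - 4)*(w + 4)*(w^3 - 4*w^2 + 3*w) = w*(w - 4)*(w + 4)*(w^2 - 4*w + 3) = w*(w - 4)*(w - 1)*(w + 4)*(w - 3)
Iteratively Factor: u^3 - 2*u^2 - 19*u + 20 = (u + 4)*(u^2 - 6*u + 5) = (u - 1)*(u + 4)*(u - 5)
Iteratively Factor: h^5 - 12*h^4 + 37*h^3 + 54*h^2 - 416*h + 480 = (h - 5)*(h^4 - 7*h^3 + 2*h^2 + 64*h - 96) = (h - 5)*(h - 4)*(h^3 - 3*h^2 - 10*h + 24) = (h - 5)*(h - 4)*(h + 3)*(h^2 - 6*h + 8) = (h - 5)*(h - 4)*(h - 2)*(h + 3)*(h - 4)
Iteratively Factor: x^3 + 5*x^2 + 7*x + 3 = (x + 1)*(x^2 + 4*x + 3) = (x + 1)*(x + 3)*(x + 1)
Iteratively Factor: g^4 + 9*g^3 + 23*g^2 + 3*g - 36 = (g - 1)*(g^3 + 10*g^2 + 33*g + 36) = (g - 1)*(g + 4)*(g^2 + 6*g + 9) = (g - 1)*(g + 3)*(g + 4)*(g + 3)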